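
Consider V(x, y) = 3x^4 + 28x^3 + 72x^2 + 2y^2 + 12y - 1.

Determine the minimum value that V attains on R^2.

-19

V(x,y) separates as P(x) + Q(y) − 1, so its minimum is min P + min Q − 1.
P'(x) = 12x(x + 3)(x + 4) vanishes at x ∈ {-4, -3, 0}; Q'(y) = 4y + 12 vanishes at y ∈ {-3}.
Local minima of P (where P''>0): P(-4)=128, P(0)=0. Local minima of Q: Q(-3)=-18.
So the global minimum of V is P(0) + Q(-3) − 1 = 0 − 18 − 1 = -19, attained at (0, -3).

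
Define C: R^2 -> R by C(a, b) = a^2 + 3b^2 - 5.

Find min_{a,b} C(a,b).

C(a,b) separates as P(a) + Q(b) − 5, so its minimum is min P + min Q − 5.
P'(a) = 2a vanishes at a ∈ {0}; Q'(b) = 6b vanishes at b ∈ {0}.
Local minima of P (where P''>0): P(0)=0. Local minima of Q: Q(0)=0.
So the global minimum of C is P(0) + Q(0) − 5 = 0 + 0 − 5 = -5, attained at (0, 0).

-5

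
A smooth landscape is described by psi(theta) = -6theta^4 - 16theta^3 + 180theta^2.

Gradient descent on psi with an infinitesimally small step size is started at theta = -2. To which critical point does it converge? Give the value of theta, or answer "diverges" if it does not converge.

0

psi'(theta) = -24theta(theta - 3)(theta + 5), so psi'(-2) = -720.
Gradient descent moves in the -psi' direction, i.e. theta is increasing.
The nearest critical point in that direction is theta = 0, where psi'' = 360 > 0 (a local minimum). The iterate converges there.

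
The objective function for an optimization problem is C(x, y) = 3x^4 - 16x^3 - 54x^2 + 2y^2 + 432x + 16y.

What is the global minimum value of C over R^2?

C(x,y) separates as P(x) + Q(y), so its minimum is min P + min Q.
P'(x) = 12(x - 4)(x - 3)(x + 3) vanishes at x ∈ {-3, 3, 4}; Q'(y) = 4y + 16 vanishes at y ∈ {-4}.
Local minima of P (where P''>0): P(-3)=-1107, P(4)=608. Local minima of Q: Q(-4)=-32.
So the global minimum of C is P(-3) + Q(-4) = -1107 − 32 = -1139, attained at (-3, -4).

-1139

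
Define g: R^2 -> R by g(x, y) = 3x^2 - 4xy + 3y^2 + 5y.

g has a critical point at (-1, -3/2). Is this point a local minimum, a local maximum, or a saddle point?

local minimum

The Hessian of g is constant: H = [[6, -4], [-4, 6]].
det(H) = 6·6 − (-4)² = 20.
det(H) > 0 and tr(H) = 12 > 0, so H is positive definite and the point is a local minimum.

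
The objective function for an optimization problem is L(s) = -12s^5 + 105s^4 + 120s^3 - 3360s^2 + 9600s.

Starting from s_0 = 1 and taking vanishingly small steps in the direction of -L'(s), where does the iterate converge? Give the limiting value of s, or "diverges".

L'(s) = -60(s - 5)(s - 4)(s - 2)(s + 4), so L'(1) = 3600.
Gradient descent moves in the -L' direction, i.e. s is decreasing.
The nearest critical point in that direction is s = -4, where L'' = 25920 > 0 (a local minimum). The iterate converges there.

-4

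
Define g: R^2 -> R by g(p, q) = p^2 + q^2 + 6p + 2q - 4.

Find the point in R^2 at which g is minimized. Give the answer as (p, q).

(-3, -1)

g(p,q) separates as A(p) + B(q) − 4, so its minimum is min A + min B − 4.
A'(p) = 2p + 6 vanishes at p ∈ {-3}; B'(q) = 2q + 2 vanishes at q ∈ {-1}.
Local minima of A (where A''>0): A(-3)=-9. Local minima of B: B(-1)=-1.
So the global minimum of g is A(-3) + B(-1) − 4 = -9 − 1 − 4 = -14, attained at (-3, -1).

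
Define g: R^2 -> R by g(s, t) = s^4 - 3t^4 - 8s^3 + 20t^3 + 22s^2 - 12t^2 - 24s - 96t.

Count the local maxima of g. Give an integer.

2

g separates as a function of s plus a function of t, so ∇g=0 decouples.
∂g/∂s = 4(s - 3)(s - 2)(s - 1) = 0 at s ∈ {1, 2, 3}; ∂g/∂t = -12(t - 4)(t - 2)(t + 1) = 0 at t ∈ {-1, 2, 4}.
The Hessian is diagonal: diag(g_ss, g_tt). Second derivatives: g_ss(1)=8, g_ss(2)=-4, g_ss(3)=8; g_tt(-1)=-180, g_tt(2)=72, g_tt(4)=-120.
Local maxima occur where both diagonal entries negative: (2, -1), (2, 4). Count: 2.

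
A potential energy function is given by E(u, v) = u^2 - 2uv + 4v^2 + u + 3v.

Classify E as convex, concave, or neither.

convex

E is quadratic, so its Hessian is the constant matrix H = [[2, -2], [-2, 8]].
det(H) = 12, tr(H) = 10.
det(H) > 0 and tr(H) > 0, so H is positive definite everywhere: convex.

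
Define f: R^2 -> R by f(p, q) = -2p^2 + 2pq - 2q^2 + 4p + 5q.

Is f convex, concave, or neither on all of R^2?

f is quadratic, so its Hessian is the constant matrix H = [[-4, 2], [2, -4]].
det(H) = 12, tr(H) = -8.
det(H) > 0 and tr(H) < 0, so H is negative definite everywhere: concave.

concave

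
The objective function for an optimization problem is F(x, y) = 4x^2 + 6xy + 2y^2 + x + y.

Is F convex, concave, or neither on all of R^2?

neither

F is quadratic, so its Hessian is the constant matrix H = [[8, 6], [6, 4]].
det(H) = -4, tr(H) = 12.
det(H) < 0, so H is indefinite: neither convex nor concave.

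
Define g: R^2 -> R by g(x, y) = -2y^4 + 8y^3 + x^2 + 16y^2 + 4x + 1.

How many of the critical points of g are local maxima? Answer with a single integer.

0

g separates as a function of x plus a function of y, so ∇g=0 decouples.
∂g/∂x = 2(x + 2) = 0 at x ∈ {-2}; ∂g/∂y = -8y(y - 4)(y + 1) = 0 at y ∈ {-1, 0, 4}.
The Hessian is diagonal: diag(g_xx, g_yy). Second derivatives: g_xx(-2)=2; g_yy(-1)=-40, g_yy(0)=32, g_yy(4)=-160.
Local maxima occur where both diagonal entries negative: none. Count: 0.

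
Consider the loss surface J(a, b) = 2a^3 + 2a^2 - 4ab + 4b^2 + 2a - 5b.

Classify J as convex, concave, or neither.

neither

The term 2a^3 is cubic, so the Hessian is not constant.
∂²J/∂a² = 12a + 4, which takes both signs as a varies (negative for sufficiently negative a). A diagonal entry of the Hessian changing sign means the Hessian is neither positive- nor negative-semidefinite on all of R^2.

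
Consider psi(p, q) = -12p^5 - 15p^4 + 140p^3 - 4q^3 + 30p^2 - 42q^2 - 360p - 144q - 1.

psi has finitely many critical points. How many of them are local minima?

2

psi separates as a function of p plus a function of q, so ∇psi=0 decouples.
∂psi/∂p = -60(p - 2)(p - 1)(p + 1)(p + 3) = 0 at p ∈ {-3, -1, 1, 2}; ∂psi/∂q = -12(q + 3)(q + 4) = 0 at q ∈ {-4, -3}.
The Hessian is diagonal: diag(psi_pp, psi_qq). Second derivatives: psi_pp(-3)=2400, psi_pp(-1)=-720, psi_pp(1)=480, psi_pp(2)=-900; psi_qq(-4)=12, psi_qq(-3)=-12.
Local minima occur where both diagonal entries positive: (-3, -4), (1, -4). Count: 2.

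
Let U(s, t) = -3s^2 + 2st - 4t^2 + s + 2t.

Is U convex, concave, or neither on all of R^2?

concave

U is quadratic, so its Hessian is the constant matrix H = [[-6, 2], [2, -8]].
det(H) = 44, tr(H) = -14.
det(H) > 0 and tr(H) < 0, so H is negative definite everywhere: concave.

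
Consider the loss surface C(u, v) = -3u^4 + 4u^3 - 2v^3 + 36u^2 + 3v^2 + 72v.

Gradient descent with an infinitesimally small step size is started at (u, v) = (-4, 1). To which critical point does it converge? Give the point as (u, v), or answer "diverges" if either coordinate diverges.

C is separable, so gradient descent decouples: u follows -∂C/∂u, v follows -∂C/∂v.
∂C/∂u = -12u(u - 3)(u + 2); at u=-4 this is 672, so u decreases.
∂C/∂v = -6(v - 4)(v + 3); at v=1 this is 72, so v decreases.
The u-coordinate has no critical point in that direction and runs off to infinity.

diverges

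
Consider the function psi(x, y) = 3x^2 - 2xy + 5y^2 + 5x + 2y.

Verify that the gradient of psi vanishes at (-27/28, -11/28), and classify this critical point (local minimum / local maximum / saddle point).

local minimum

∇psi = (6x - 2y + 5, -2x + 10y + 2); substituting (-27/28, -11/28) gives ∇psi = (0, 0), so (-27/28, -11/28) is indeed a critical point.
The Hessian of psi is constant: H = [[6, -2], [-2, 10]].
det(H) = 6·10 − (-2)² = 56.
det(H) > 0 and tr(H) = 16 > 0, so H is positive definite and the point is a local minimum.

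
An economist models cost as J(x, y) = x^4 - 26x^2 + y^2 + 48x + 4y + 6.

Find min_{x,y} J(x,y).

J(x,y) separates as P(x) + Q(y) + 6, so its minimum is min P + min Q + 6.
P'(x) = 4(x - 3)(x - 1)(x + 4) vanishes at x ∈ {-4, 1, 3}; Q'(y) = 2y + 4 vanishes at y ∈ {-2}.
Local minima of P (where P''>0): P(-4)=-352, P(3)=-9. Local minima of Q: Q(-2)=-4.
So the global minimum of J is P(-4) + Q(-2) + 6 = -352 − 4 + 6 = -350, attained at (-4, -2).

-350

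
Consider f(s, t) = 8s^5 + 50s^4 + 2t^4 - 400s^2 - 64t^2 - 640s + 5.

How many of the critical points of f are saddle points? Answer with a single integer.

f separates as a function of s plus a function of t, so ∇f=0 decouples.
∂f/∂s = 40(s - 2)(s + 1)(s + 2)(s + 4) = 0 at s ∈ {-4, -2, -1, 2}; ∂f/∂t = 8t(t - 4)(t + 4) = 0 at t ∈ {-4, 0, 4}.
The Hessian is diagonal: diag(f_ss, f_tt). Second derivatives: f_ss(-4)=-1440, f_ss(-2)=320, f_ss(-1)=-360, f_ss(2)=2880; f_tt(-4)=256, f_tt(0)=-128, f_tt(4)=256.
Saddle points occur where the two diagonal entries have opposite signs: (-4, -4), (-4, 4), (-2, 0), (-1, -4), (-1, 4), (2, 0). Count: 6.

6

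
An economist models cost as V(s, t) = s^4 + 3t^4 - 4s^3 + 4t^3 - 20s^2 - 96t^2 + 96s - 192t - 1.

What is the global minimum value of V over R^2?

-1560

V(s,t) separates as P(s) + Q(t) − 1, so its minimum is min P + min Q − 1.
P'(s) = 4(s - 4)(s - 2)(s + 3) vanishes at s ∈ {-3, 2, 4}; Q'(t) = 12(t - 4)(t + 1)(t + 4) vanishes at t ∈ {-4, -1, 4}.
Local minima of P (where P''>0): P(-3)=-279, P(4)=64. Local minima of Q: Q(-4)=-256, Q(4)=-1280.
So the global minimum of V is P(-3) + Q(4) − 1 = -279 − 1280 − 1 = -1560, attained at (-3, 4).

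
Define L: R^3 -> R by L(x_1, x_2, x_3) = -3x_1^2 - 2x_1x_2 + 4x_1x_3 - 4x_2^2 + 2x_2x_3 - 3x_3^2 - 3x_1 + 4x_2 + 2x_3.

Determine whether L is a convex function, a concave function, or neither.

concave

L is quadratic, so its Hessian is the constant matrix H = [[-6, -2, 4], [-2, -8, 2], [4, 2, -6]].
Leading principal minors: -6, 44, -144.
Signs alternate −, +, − ⇒ H ≺ 0 ⇒ concave.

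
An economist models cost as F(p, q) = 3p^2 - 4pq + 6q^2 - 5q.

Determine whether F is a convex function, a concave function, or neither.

convex

F is quadratic, so its Hessian is the constant matrix H = [[6, -4], [-4, 12]].
det(H) = 56, tr(H) = 18.
det(H) > 0 and tr(H) > 0, so H is positive definite everywhere: convex.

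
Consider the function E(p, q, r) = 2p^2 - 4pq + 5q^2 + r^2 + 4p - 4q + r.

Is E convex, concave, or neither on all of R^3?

E is quadratic, so its Hessian is the constant matrix H = [[4, -4, 0], [-4, 10, 0], [0, 0, 2]].
Leading principal minors: 4, 24, 48.
All positive ⇒ H ≻ 0 ⇒ convex.

convex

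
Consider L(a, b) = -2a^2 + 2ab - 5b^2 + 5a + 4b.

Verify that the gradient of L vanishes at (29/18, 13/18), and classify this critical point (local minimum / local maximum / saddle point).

∇L = (-4a + 2b + 5, 2a - 10b + 4); substituting (29/18, 13/18) gives ∇L = (0, 0), so (29/18, 13/18) is indeed a critical point.
The Hessian of L is constant: H = [[-4, 2], [2, -10]].
det(H) = (-4)·(-10) − 2² = 36.
det(H) > 0 and tr(H) = -14 < 0, so H is negative definite and the point is a local maximum.

local maximum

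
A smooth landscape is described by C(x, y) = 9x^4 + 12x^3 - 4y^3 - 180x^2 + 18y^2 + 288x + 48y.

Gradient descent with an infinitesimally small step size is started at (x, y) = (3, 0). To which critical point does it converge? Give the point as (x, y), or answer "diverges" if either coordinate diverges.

(2, -1)

C is separable, so gradient descent decouples: x follows -∂C/∂x, y follows -∂C/∂y.
∂C/∂x = 36(x - 2)(x - 1)(x + 4); at x=3 this is 504, so x decreases.
∂C/∂y = -12(y - 4)(y + 1); at y=0 this is 48, so y decreases.
x converges to its nearest critical value 2 (a local min of the x-part); y converges to -1. The iterate converges to (2, -1).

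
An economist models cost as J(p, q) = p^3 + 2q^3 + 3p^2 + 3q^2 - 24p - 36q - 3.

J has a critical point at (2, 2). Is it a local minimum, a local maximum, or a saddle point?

local minimum

The mixed partial ∂²J/∂p∂q is 0, so the Hessian at any point is diag(J_pp, J_qq) = diag(6(p + 1), 6(2q + 1)).
At (2, 2): H = diag(18, 30).
Both eigenvalues are positive, so H is positive definite: a local minimum.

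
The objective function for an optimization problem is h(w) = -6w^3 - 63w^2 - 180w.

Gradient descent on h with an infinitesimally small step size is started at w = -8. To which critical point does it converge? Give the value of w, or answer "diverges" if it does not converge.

-5

h'(w) = -18(w + 2)(w + 5), so h'(-8) = -324.
Gradient descent moves in the -h' direction, i.e. w is increasing.
The nearest critical point in that direction is w = -5, where h'' = 54 > 0 (a local minimum). The iterate converges there.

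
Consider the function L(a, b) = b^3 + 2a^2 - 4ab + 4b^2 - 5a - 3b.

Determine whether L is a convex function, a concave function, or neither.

neither

The term b^3 is cubic, so the Hessian is not constant.
∂²L/∂b² = 6b + 8, which takes both signs as b varies (negative for sufficiently negative b). A diagonal entry of the Hessian changing sign means the Hessian is neither positive- nor negative-semidefinite on all of R^2.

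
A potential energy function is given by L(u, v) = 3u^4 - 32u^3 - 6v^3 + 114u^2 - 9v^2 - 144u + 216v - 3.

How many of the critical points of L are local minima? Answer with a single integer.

L separates as a function of u plus a function of v, so ∇L=0 decouples.
∂L/∂u = 12(u - 4)(u - 3)(u - 1) = 0 at u ∈ {1, 3, 4}; ∂L/∂v = -18(v - 3)(v + 4) = 0 at v ∈ {-4, 3}.
The Hessian is diagonal: diag(L_uu, L_vv). Second derivatives: L_uu(1)=72, L_uu(3)=-24, L_uu(4)=36; L_vv(-4)=126, L_vv(3)=-126.
Local minima occur where both diagonal entries positive: (1, -4), (4, -4). Count: 2.

2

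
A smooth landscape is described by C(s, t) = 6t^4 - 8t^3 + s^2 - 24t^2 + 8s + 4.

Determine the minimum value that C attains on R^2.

-76

C(s,t) separates as P(s) + Q(t) + 4, so its minimum is min P + min Q + 4.
P'(s) = 2s + 8 vanishes at s ∈ {-4}; Q'(t) = 24t(t - 2)(t + 1) vanishes at t ∈ {-1, 0, 2}.
Local minima of P (where P''>0): P(-4)=-16. Local minima of Q: Q(-1)=-10, Q(2)=-64.
So the global minimum of C is P(-4) + Q(2) + 4 = -16 − 64 + 4 = -76, attained at (-4, 2).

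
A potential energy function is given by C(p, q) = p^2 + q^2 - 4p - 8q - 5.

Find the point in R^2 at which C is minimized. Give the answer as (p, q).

(2, 4)

C(p,q) separates as A(p) + B(q) − 5, so its minimum is min A + min B − 5.
A'(p) = 2p - 4 vanishes at p ∈ {2}; B'(q) = 2q - 8 vanishes at q ∈ {4}.
Local minima of A (where A''>0): A(2)=-4. Local minima of B: B(4)=-16.
So the global minimum of C is A(2) + B(4) − 5 = -4 − 16 − 5 = -25, attained at (2, 4).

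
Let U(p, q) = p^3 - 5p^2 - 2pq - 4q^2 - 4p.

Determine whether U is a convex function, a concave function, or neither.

The term p^3 is cubic, so the Hessian is not constant.
∂²U/∂p² = 6p - 10, which takes both signs as p varies (negative for sufficiently negative p). A diagonal entry of the Hessian changing sign means the Hessian is neither positive- nor negative-semidefinite on all of R^2.

neither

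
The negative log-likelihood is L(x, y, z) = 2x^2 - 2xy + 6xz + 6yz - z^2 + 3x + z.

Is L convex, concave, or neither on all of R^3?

L is quadratic, so its Hessian is the constant matrix H = [[4, -2, 6], [-2, 0, 6], [6, 6, -2]].
Leading principal minors: 4, -4, -280.
Neither pattern holds ⇒ H is indefinite ⇒ neither convex nor concave.

neither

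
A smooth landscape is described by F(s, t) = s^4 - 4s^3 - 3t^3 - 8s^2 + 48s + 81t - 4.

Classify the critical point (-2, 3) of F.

saddle point

The mixed partial ∂²F/∂s∂t is 0, so the Hessian at any point is diag(F_ss, F_tt) = diag(4(3s^2 - 6s - 4), -18t).
At (-2, 3): H = diag(80, -54).
The eigenvalues have opposite signs, so H is indefinite: a saddle point.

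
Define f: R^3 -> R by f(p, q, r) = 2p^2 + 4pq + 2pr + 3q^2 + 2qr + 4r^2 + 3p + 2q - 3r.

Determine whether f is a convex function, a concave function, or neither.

convex

f is quadratic, so its Hessian is the constant matrix H = [[4, 4, 2], [4, 6, 2], [2, 2, 8]].
Leading principal minors: 4, 8, 56.
All positive ⇒ H ≻ 0 ⇒ convex.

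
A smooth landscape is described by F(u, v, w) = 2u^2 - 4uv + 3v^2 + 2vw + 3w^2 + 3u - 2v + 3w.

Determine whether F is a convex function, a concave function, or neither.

F is quadratic, so its Hessian is the constant matrix H = [[4, -4, 0], [-4, 6, 2], [0, 2, 6]].
Leading principal minors: 4, 8, 32.
All positive ⇒ H ≻ 0 ⇒ convex.

convex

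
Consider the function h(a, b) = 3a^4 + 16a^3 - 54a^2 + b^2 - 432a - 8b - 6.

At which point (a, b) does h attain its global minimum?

h(a,b) separates as P(a) + Q(b) − 6, so its minimum is min P + min Q − 6.
P'(a) = 12(a - 3)(a + 3)(a + 4) vanishes at a ∈ {-4, -3, 3}; Q'(b) = 2b - 8 vanishes at b ∈ {4}.
Local minima of P (where P''>0): P(-4)=608, P(3)=-1107. Local minima of Q: Q(4)=-16.
So the global minimum of h is P(3) + Q(4) − 6 = -1107 − 16 − 6 = -1129, attained at (3, 4).

(3, 4)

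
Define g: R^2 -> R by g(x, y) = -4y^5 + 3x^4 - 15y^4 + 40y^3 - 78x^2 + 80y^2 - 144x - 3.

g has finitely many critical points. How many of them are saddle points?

6

g separates as a function of x plus a function of y, so ∇g=0 decouples.
∂g/∂x = 12(x - 4)(x + 1)(x + 3) = 0 at x ∈ {-3, -1, 4}; ∂g/∂y = -20y(y - 2)(y + 1)(y + 4) = 0 at y ∈ {-4, -1, 0, 2}.
The Hessian is diagonal: diag(g_xx, g_yy). Second derivatives: g_xx(-3)=168, g_xx(-1)=-120, g_xx(4)=420; g_yy(-4)=1440, g_yy(-1)=-180, g_yy(0)=160, g_yy(2)=-720.
Saddle points occur where the two diagonal entries have opposite signs: (-3, -1), (-3, 2), (-1, -4), (-1, 0), (4, -1), (4, 2). Count: 6.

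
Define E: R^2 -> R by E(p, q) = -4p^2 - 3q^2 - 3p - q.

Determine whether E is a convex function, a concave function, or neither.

E is quadratic, so its Hessian is the constant matrix H = [[-8, 0], [0, -6]].
det(H) = 48, tr(H) = -14.
det(H) > 0 and tr(H) < 0, so H is negative definite everywhere: concave.

concave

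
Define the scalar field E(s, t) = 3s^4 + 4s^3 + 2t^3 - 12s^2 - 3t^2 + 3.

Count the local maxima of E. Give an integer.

E separates as a function of s plus a function of t, so ∇E=0 decouples.
∂E/∂s = 12s(s - 1)(s + 2) = 0 at s ∈ {-2, 0, 1}; ∂E/∂t = 6t(t - 1) = 0 at t ∈ {0, 1}.
The Hessian is diagonal: diag(E_ss, E_tt). Second derivatives: E_ss(-2)=72, E_ss(0)=-24, E_ss(1)=36; E_tt(0)=-6, E_tt(1)=6.
Local maxima occur where both diagonal entries negative: (0, 0). Count: 1.

1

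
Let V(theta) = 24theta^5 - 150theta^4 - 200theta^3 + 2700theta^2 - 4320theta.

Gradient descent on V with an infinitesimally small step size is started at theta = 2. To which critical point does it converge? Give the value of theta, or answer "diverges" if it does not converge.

V'(theta) = 120(theta - 4)(theta - 3)(theta - 1)(theta + 3), so V'(2) = 1200.
Gradient descent moves in the -V' direction, i.e. theta is decreasing.
The nearest critical point in that direction is theta = 1, where V'' = 2880 > 0 (a local minimum). The iterate converges there.

1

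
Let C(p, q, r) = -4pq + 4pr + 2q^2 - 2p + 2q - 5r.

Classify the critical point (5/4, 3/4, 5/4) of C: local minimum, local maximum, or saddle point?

The Hessian is constant: H = [[0, -4, 4], [-4, 4, 0], [4, 0, 0]].
Leading principal minors: Δ₁ = 0, Δ₂ = -16, Δ₃ = -64.
The minors fit neither the all-positive nor the alternating-sign pattern, so H is indefinite: a saddle point.

saddle point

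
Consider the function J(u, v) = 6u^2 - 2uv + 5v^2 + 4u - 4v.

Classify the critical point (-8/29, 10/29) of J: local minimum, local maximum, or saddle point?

local minimum

The Hessian of J is constant: H = [[12, -2], [-2, 10]].
det(H) = 12·10 − (-2)² = 116.
det(H) > 0 and tr(H) = 22 > 0, so H is positive definite and the point is a local minimum.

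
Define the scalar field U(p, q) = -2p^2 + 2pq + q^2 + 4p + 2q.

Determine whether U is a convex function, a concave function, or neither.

U is quadratic, so its Hessian is the constant matrix H = [[-4, 2], [2, 2]].
det(H) = -12, tr(H) = -2.
det(H) < 0, so H is indefinite: neither convex nor concave.

neither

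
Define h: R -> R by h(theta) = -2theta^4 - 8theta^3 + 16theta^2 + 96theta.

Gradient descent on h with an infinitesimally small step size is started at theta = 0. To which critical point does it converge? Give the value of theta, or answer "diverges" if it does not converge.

-2

h'(theta) = -8(theta - 2)(theta + 2)(theta + 3), so h'(0) = 96.
Gradient descent moves in the -h' direction, i.e. theta is decreasing.
The nearest critical point in that direction is theta = -2, where h'' = 32 > 0 (a local minimum). The iterate converges there.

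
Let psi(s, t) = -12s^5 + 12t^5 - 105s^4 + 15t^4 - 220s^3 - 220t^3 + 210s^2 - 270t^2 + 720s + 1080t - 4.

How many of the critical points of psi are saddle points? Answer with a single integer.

psi separates as a function of s plus a function of t, so ∇psi=0 decouples.
∂psi/∂s = -60(s - 1)(s + 1)(s + 3)(s + 4) = 0 at s ∈ {-4, -3, -1, 1}; ∂psi/∂t = 60(t - 3)(t - 1)(t + 2)(t + 3) = 0 at t ∈ {-3, -2, 1, 3}.
The Hessian is diagonal: diag(psi_ss, psi_tt). Second derivatives: psi_ss(-4)=900, psi_ss(-3)=-480, psi_ss(-1)=720, psi_ss(1)=-2400; psi_tt(-3)=-1440, psi_tt(-2)=900, psi_tt(1)=-1440, psi_tt(3)=3600.
Saddle points occur where the two diagonal entries have opposite signs: (-4, -3), (-4, 1), (-3, -2), (-3, 3), (-1, -3), (-1, 1), (1, -2), (1, 3). Count: 8.

8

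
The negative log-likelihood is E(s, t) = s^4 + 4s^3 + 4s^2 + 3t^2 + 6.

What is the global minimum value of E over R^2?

E(s,t) separates as P(s) + Q(t) + 6, so its minimum is min P + min Q + 6.
P'(s) = 4s(s + 1)(s + 2) vanishes at s ∈ {-2, -1, 0}; Q'(t) = 6t vanishes at t ∈ {0}.
Local minima of P (where P''>0): P(-2)=0, P(0)=0. Local minima of Q: Q(0)=0.
So the global minimum of E is P(-2) + Q(0) + 6 = 0 + 0 + 6 = 6, attained at (-2, 0).

6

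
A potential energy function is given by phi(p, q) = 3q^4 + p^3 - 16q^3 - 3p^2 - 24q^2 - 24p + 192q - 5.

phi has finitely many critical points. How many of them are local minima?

2

phi separates as a function of p plus a function of q, so ∇phi=0 decouples.
∂phi/∂p = 3(p - 4)(p + 2) = 0 at p ∈ {-2, 4}; ∂phi/∂q = 12(q - 4)(q - 2)(q + 2) = 0 at q ∈ {-2, 2, 4}.
The Hessian is diagonal: diag(phi_pp, phi_qq). Second derivatives: phi_pp(-2)=-18, phi_pp(4)=18; phi_qq(-2)=288, phi_qq(2)=-96, phi_qq(4)=144.
Local minima occur where both diagonal entries positive: (4, -2), (4, 4). Count: 2.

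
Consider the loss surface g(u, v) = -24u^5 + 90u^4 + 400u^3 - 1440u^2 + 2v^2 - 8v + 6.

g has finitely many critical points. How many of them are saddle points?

2

g separates as a function of u plus a function of v, so ∇g=0 decouples.
∂g/∂u = -120u(u - 4)(u - 2)(u + 3) = 0 at u ∈ {-3, 0, 2, 4}; ∂g/∂v = 4(v - 2) = 0 at v ∈ {2}.
The Hessian is diagonal: diag(g_uu, g_vv). Second derivatives: g_uu(-3)=12600, g_uu(0)=-2880, g_uu(2)=2400, g_uu(4)=-6720; g_vv(2)=4.
Saddle points occur where the two diagonal entries have opposite signs: (0, 2), (4, 2). Count: 2.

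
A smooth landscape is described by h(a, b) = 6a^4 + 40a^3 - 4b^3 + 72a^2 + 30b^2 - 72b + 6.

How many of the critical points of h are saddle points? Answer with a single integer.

3

h separates as a function of a plus a function of b, so ∇h=0 decouples.
∂h/∂a = 24a(a + 2)(a + 3) = 0 at a ∈ {-3, -2, 0}; ∂h/∂b = -12(b - 3)(b - 2) = 0 at b ∈ {2, 3}.
The Hessian is diagonal: diag(h_aa, h_bb). Second derivatives: h_aa(-3)=72, h_aa(-2)=-48, h_aa(0)=144; h_bb(2)=12, h_bb(3)=-12.
Saddle points occur where the two diagonal entries have opposite signs: (-3, 3), (-2, 2), (0, 3). Count: 3.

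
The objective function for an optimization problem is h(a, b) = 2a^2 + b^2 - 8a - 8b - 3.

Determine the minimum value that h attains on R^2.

-27

h(a,b) separates as P(a) + Q(b) − 3, so its minimum is min P + min Q − 3.
P'(a) = 4a - 8 vanishes at a ∈ {2}; Q'(b) = 2b - 8 vanishes at b ∈ {4}.
Local minima of P (where P''>0): P(2)=-8. Local minima of Q: Q(4)=-16.
So the global minimum of h is P(2) + Q(4) − 3 = -8 − 16 − 3 = -27, attained at (2, 4).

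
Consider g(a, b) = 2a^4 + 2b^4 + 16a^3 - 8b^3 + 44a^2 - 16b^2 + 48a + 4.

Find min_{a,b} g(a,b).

g(a,b) separates as P(a) + Q(b) + 4, so its minimum is min P + min Q + 4.
P'(a) = 8(a + 1)(a + 2)(a + 3) vanishes at a ∈ {-3, -2, -1}; Q'(b) = 8b(b - 4)(b + 1) vanishes at b ∈ {-1, 0, 4}.
Local minima of P (where P''>0): P(-3)=-18, P(-1)=-18. Local minima of Q: Q(-1)=-6, Q(4)=-256.
So the global minimum of g is P(-3) + Q(4) + 4 = -18 − 256 + 4 = -270, attained at (-3, 4).

-270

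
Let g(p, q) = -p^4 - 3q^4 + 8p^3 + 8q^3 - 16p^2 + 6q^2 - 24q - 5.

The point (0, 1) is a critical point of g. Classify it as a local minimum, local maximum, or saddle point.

The mixed partial ∂²g/∂p∂q is 0, so the Hessian at any point is diag(g_pp, g_qq) = diag(4(-3p^2 + 12p - 8), 12(-3q^2 + 4q + 1)).
At (0, 1): H = diag(-32, 24).
The eigenvalues have opposite signs, so H is indefinite: a saddle point.

saddle point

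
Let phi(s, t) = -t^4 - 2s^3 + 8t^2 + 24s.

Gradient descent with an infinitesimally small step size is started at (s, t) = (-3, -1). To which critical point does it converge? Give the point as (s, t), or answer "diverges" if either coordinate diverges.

(-2, 0)

phi is separable, so gradient descent decouples: s follows -∂phi/∂s, t follows -∂phi/∂t.
∂phi/∂s = -6(s - 2)(s + 2); at s=-3 this is -30, so s increases.
∂phi/∂t = -4t(t - 2)(t + 2); at t=-1 this is -12, so t increases.
s converges to its nearest critical value -2 (a local min of the s-part); t converges to 0. The iterate converges to (-2, 0).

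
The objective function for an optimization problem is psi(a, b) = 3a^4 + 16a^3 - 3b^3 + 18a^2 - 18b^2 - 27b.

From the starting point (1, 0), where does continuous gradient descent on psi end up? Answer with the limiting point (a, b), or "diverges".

diverges

psi is separable, so gradient descent decouples: a follows -∂psi/∂a, b follows -∂psi/∂b.
∂psi/∂a = 12a(a + 1)(a + 3); at a=1 this is 96, so a decreases.
∂psi/∂b = -9(b + 1)(b + 3); at b=0 this is -27, so b increases.
The b-coordinate has no critical point in that direction and runs off to infinity.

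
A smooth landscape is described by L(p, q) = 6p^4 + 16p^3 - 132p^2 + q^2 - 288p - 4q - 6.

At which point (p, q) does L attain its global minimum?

L(p,q) separates as A(p) + B(q) − 6, so its minimum is min A + min B − 6.
A'(p) = 24(p - 3)(p + 1)(p + 4) vanishes at p ∈ {-4, -1, 3}; B'(q) = 2q - 4 vanishes at q ∈ {2}.
Local minima of A (where A''>0): A(-4)=-448, A(3)=-1134. Local minima of B: B(2)=-4.
So the global minimum of L is A(3) + B(2) − 6 = -1134 − 4 − 6 = -1144, attained at (3, 2).

(3, 2)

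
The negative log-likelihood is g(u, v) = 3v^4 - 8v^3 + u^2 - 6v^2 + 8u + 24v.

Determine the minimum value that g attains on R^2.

-35

g(u,v) separates as P(u) + Q(v), so its minimum is min P + min Q.
P'(u) = 2u + 8 vanishes at u ∈ {-4}; Q'(v) = 12(v - 2)(v - 1)(v + 1) vanishes at v ∈ {-1, 1, 2}.
Local minima of P (where P''>0): P(-4)=-16. Local minima of Q: Q(-1)=-19, Q(2)=8.
So the global minimum of g is P(-4) + Q(-1) = -16 − 19 = -35, attained at (-4, -1).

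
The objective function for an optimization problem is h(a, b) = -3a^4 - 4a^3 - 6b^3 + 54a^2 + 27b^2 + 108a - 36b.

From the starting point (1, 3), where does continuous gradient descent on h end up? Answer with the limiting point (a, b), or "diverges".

h is separable, so gradient descent decouples: a follows -∂h/∂a, b follows -∂h/∂b.
∂h/∂a = -12(a - 3)(a + 1)(a + 3); at a=1 this is 192, so a decreases.
∂h/∂b = -18(b - 2)(b - 1); at b=3 this is -36, so b increases.
The b-coordinate has no critical point in that direction and runs off to infinity.

diverges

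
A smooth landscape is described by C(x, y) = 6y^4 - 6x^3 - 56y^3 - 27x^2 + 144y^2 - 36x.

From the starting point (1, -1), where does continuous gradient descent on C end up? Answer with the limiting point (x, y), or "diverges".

C is separable, so gradient descent decouples: x follows -∂C/∂x, y follows -∂C/∂y.
∂C/∂x = -18(x + 1)(x + 2); at x=1 this is -108, so x increases.
∂C/∂y = 24y(y - 4)(y - 3); at y=-1 this is -480, so y increases.
The x-coordinate has no critical point in that direction and runs off to infinity.

diverges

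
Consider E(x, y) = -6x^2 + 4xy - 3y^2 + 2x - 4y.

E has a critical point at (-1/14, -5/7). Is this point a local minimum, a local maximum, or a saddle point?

The Hessian of E is constant: H = [[-12, 4], [4, -6]].
det(H) = (-12)·(-6) − 4² = 56.
det(H) > 0 and tr(H) = -18 < 0, so H is negative definite and the point is a local maximum.

local maximum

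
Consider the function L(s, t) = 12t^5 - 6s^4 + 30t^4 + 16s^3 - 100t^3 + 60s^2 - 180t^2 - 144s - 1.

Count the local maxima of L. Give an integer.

4

L separates as a function of s plus a function of t, so ∇L=0 decouples.
∂L/∂s = -24(s - 3)(s - 1)(s + 2) = 0 at s ∈ {-2, 1, 3}; ∂L/∂t = 60t(t - 2)(t + 1)(t + 3) = 0 at t ∈ {-3, -1, 0, 2}.
The Hessian is diagonal: diag(L_ss, L_tt). Second derivatives: L_ss(-2)=-360, L_ss(1)=144, L_ss(3)=-240; L_tt(-3)=-1800, L_tt(-1)=360, L_tt(0)=-360, L_tt(2)=1800.
Local maxima occur where both diagonal entries negative: (-2, -3), (-2, 0), (3, -3), (3, 0). Count: 4.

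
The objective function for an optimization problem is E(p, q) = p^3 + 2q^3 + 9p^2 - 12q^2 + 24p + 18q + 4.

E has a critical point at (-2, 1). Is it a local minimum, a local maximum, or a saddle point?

saddle point

The mixed partial ∂²E/∂p∂q is 0, so the Hessian at any point is diag(E_pp, E_qq) = diag(6(p + 3), 12(q - 2)).
At (-2, 1): H = diag(6, -12).
The eigenvalues have opposite signs, so H is indefinite: a saddle point.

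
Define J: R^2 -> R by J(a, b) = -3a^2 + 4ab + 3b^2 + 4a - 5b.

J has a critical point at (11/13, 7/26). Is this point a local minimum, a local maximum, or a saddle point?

saddle point

The Hessian of J is constant: H = [[-6, 4], [4, 6]].
det(H) = (-6)·6 − 4² = -52.
Since det(H) < 0, H is indefinite and the critical point is a saddle point.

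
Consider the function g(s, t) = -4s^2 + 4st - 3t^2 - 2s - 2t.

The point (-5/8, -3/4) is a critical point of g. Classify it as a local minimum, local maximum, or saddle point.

local maximum

The Hessian of g is constant: H = [[-8, 4], [4, -6]].
det(H) = (-8)·(-6) − 4² = 32.
det(H) > 0 and tr(H) = -14 < 0, so H is negative definite and the point is a local maximum.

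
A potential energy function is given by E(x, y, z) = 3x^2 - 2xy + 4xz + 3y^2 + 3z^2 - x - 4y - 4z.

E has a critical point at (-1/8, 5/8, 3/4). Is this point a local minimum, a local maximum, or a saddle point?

The Hessian is constant: H = [[6, -2, 4], [-2, 6, 0], [4, 0, 6]].
Leading principal minors: Δ₁ = 6, Δ₂ = 32, Δ₃ = 96.
All leading minors are positive, so H is positive definite: a local minimum.

local minimum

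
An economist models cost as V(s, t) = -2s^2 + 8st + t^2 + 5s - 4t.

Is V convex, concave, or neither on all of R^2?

neither

V is quadratic, so its Hessian is the constant matrix H = [[-4, 8], [8, 2]].
det(H) = -72, tr(H) = -2.
det(H) < 0, so H is indefinite: neither convex nor concave.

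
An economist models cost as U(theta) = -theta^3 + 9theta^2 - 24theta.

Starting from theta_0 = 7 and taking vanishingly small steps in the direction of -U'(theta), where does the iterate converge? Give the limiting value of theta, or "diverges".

U'(theta) = -3(theta - 4)(theta - 2), so U'(7) = -45.
Gradient descent moves in the -U' direction, i.e. theta is increasing.
There is no critical point above theta=7, and U' keeps the same sign, so the iterate runs off to +∞.

diverges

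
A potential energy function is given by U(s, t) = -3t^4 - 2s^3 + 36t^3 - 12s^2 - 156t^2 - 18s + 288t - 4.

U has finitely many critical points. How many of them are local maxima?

2

U separates as a function of s plus a function of t, so ∇U=0 decouples.
∂U/∂s = -6(s + 1)(s + 3) = 0 at s ∈ {-3, -1}; ∂U/∂t = -12(t - 4)(t - 3)(t - 2) = 0 at t ∈ {2, 3, 4}.
The Hessian is diagonal: diag(U_ss, U_tt). Second derivatives: U_ss(-3)=12, U_ss(-1)=-12; U_tt(2)=-24, U_tt(3)=12, U_tt(4)=-24.
Local maxima occur where both diagonal entries negative: (-1, 2), (-1, 4). Count: 2.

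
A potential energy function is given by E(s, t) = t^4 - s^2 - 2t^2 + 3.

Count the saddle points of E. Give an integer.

2

E separates as a function of s plus a function of t, so ∇E=0 decouples.
∂E/∂s = -2s = 0 at s ∈ {0}; ∂E/∂t = 4t(t - 1)(t + 1) = 0 at t ∈ {-1, 0, 1}.
The Hessian is diagonal: diag(E_ss, E_tt). Second derivatives: E_ss(0)=-2; E_tt(-1)=8, E_tt(0)=-4, E_tt(1)=8.
Saddle points occur where the two diagonal entries have opposite signs: (0, -1), (0, 1). Count: 2.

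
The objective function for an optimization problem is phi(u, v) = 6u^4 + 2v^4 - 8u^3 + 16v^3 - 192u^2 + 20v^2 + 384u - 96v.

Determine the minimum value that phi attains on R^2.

phi(u,v) separates as P(u) + Q(v), so its minimum is min P + min Q.
P'(u) = 24(u - 4)(u - 1)(u + 4) vanishes at u ∈ {-4, 1, 4}; Q'(v) = 8(v - 1)(v + 3)(v + 4) vanishes at v ∈ {-4, -3, 1}.
Local minima of P (where P''>0): P(-4)=-2560, P(4)=-512. Local minima of Q: Q(-4)=192, Q(1)=-58.
So the global minimum of phi is P(-4) + Q(1) = -2560 − 58 = -2618, attained at (-4, 1).

-2618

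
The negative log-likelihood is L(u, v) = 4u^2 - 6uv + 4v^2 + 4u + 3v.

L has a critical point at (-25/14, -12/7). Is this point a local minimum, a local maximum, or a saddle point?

local minimum

The Hessian of L is constant: H = [[8, -6], [-6, 8]].
det(H) = 8·8 − (-6)² = 28.
det(H) > 0 and tr(H) = 16 > 0, so H is positive definite and the point is a local minimum.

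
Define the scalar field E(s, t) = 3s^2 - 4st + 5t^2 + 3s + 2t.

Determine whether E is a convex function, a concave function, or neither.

convex

E is quadratic, so its Hessian is the constant matrix H = [[6, -4], [-4, 10]].
det(H) = 44, tr(H) = 16.
det(H) > 0 and tr(H) > 0, so H is positive definite everywhere: convex.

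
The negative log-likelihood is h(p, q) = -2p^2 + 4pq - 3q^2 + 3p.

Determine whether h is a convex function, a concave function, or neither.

concave

h is quadratic, so its Hessian is the constant matrix H = [[-4, 4], [4, -6]].
det(H) = 8, tr(H) = -10.
det(H) > 0 and tr(H) < 0, so H is negative definite everywhere: concave.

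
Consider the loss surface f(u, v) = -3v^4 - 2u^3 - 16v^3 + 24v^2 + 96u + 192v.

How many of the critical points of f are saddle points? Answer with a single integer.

3

f separates as a function of u plus a function of v, so ∇f=0 decouples.
∂f/∂u = -6(u - 4)(u + 4) = 0 at u ∈ {-4, 4}; ∂f/∂v = -12(v - 2)(v + 2)(v + 4) = 0 at v ∈ {-4, -2, 2}.
The Hessian is diagonal: diag(f_uu, f_vv). Second derivatives: f_uu(-4)=48, f_uu(4)=-48; f_vv(-4)=-144, f_vv(-2)=96, f_vv(2)=-288.
Saddle points occur where the two diagonal entries have opposite signs: (-4, -4), (-4, 2), (4, -2). Count: 3.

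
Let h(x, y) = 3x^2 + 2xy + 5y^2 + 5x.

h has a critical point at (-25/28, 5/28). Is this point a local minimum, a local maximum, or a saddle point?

local minimum

The Hessian of h is constant: H = [[6, 2], [2, 10]].
det(H) = 6·10 − 2² = 56.
det(H) > 0 and tr(H) = 16 > 0, so H is positive definite and the point is a local minimum.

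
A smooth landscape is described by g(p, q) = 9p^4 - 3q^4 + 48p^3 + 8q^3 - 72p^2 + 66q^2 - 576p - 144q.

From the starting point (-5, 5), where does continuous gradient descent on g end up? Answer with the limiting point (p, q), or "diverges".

g is separable, so gradient descent decouples: p follows -∂g/∂p, q follows -∂g/∂q.
∂g/∂p = 36(p - 2)(p + 2)(p + 4); at p=-5 this is -756, so p increases.
∂g/∂q = -12(q - 4)(q - 1)(q + 3); at q=5 this is -384, so q increases.
The q-coordinate has no critical point in that direction and runs off to infinity.

diverges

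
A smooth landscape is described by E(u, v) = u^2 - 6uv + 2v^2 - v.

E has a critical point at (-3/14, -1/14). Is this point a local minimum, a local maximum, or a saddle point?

saddle point

The Hessian of E is constant: H = [[2, -6], [-6, 4]].
det(H) = 2·4 − (-6)² = -28.
Since det(H) < 0, H is indefinite and the critical point is a saddle point.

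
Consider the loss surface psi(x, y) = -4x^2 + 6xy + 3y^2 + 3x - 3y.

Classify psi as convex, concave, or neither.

psi is quadratic, so its Hessian is the constant matrix H = [[-8, 6], [6, 6]].
det(H) = -84, tr(H) = -2.
det(H) < 0, so H is indefinite: neither convex nor concave.

neither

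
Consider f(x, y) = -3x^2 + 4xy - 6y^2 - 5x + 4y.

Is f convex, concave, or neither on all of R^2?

f is quadratic, so its Hessian is the constant matrix H = [[-6, 4], [4, -12]].
det(H) = 56, tr(H) = -18.
det(H) > 0 and tr(H) < 0, so H is negative definite everywhere: concave.

concave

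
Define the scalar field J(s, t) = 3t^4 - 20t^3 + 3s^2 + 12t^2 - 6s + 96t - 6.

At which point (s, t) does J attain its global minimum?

(1, -1)

J(s,t) separates as P(s) + Q(t) − 6, so its minimum is min P + min Q − 6.
P'(s) = 6s - 6 vanishes at s ∈ {1}; Q'(t) = 12(t - 4)(t - 2)(t + 1) vanishes at t ∈ {-1, 2, 4}.
Local minima of P (where P''>0): P(1)=-3. Local minima of Q: Q(-1)=-61, Q(4)=64.
So the global minimum of J is P(1) + Q(-1) − 6 = -3 − 61 − 6 = -70, attained at (1, -1).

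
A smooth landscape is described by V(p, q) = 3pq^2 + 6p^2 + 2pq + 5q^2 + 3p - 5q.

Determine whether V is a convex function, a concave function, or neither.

neither

The term 3pq^2 is cubic, so the Hessian is not constant.
∂²V/∂q² = 6p + 10, which takes both signs as p varies (negative for sufficiently negative p). A diagonal entry of the Hessian changing sign means the Hessian is neither positive- nor negative-semidefinite on all of R^2.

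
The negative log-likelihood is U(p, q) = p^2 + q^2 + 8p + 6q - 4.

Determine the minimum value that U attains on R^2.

-29

U(p,q) separates as A(p) + B(q) − 4, so its minimum is min A + min B − 4.
A'(p) = 2p + 8 vanishes at p ∈ {-4}; B'(q) = 2q + 6 vanishes at q ∈ {-3}.
Local minima of A (where A''>0): A(-4)=-16. Local minima of B: B(-3)=-9.
So the global minimum of U is A(-4) + B(-3) − 4 = -16 − 9 − 4 = -29, attained at (-4, -3).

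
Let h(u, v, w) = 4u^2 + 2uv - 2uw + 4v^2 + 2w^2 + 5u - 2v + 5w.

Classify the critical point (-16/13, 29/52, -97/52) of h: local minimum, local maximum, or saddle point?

The Hessian is constant: H = [[8, 2, -2], [2, 8, 0], [-2, 0, 4]].
Leading principal minors: Δ₁ = 8, Δ₂ = 60, Δ₃ = 208.
All leading minors are positive, so H is positive definite: a local minimum.

local minimum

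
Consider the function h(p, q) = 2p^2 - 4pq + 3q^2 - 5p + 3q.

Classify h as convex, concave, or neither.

convex

h is quadratic, so its Hessian is the constant matrix H = [[4, -4], [-4, 6]].
det(H) = 8, tr(H) = 10.
det(H) > 0 and tr(H) > 0, so H is positive definite everywhere: convex.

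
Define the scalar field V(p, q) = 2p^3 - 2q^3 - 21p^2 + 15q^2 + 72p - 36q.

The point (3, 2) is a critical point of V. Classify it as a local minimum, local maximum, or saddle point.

The mixed partial ∂²V/∂p∂q is 0, so the Hessian at any point is diag(V_pp, V_qq) = diag(6(2p - 7), 6(-2q + 5)).
At (3, 2): H = diag(-6, 6).
The eigenvalues have opposite signs, so H is indefinite: a saddle point.

saddle point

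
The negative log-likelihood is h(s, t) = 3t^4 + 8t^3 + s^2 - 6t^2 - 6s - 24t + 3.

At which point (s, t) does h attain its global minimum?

h(s,t) separates as P(s) + Q(t) + 3, so its minimum is min P + min Q + 3.
P'(s) = 2s - 6 vanishes at s ∈ {3}; Q'(t) = 12(t - 1)(t + 1)(t + 2) vanishes at t ∈ {-2, -1, 1}.
Local minima of P (where P''>0): P(3)=-9. Local minima of Q: Q(-2)=8, Q(1)=-19.
So the global minimum of h is P(3) + Q(1) + 3 = -9 − 19 + 3 = -25, attained at (3, 1).

(3, 1)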